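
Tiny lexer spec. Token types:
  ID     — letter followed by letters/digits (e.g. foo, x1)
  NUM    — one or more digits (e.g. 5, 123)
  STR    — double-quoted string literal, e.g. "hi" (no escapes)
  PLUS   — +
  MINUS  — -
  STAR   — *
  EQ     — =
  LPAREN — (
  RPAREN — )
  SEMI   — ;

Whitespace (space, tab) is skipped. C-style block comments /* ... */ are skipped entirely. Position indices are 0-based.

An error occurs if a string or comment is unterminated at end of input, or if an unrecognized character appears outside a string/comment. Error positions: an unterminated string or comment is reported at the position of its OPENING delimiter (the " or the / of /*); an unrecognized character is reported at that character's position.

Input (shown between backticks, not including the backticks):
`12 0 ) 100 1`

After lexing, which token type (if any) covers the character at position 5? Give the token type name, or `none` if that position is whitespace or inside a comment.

Answer: RPAREN

Derivation:
pos=0: emit NUM '12' (now at pos=2)
pos=3: emit NUM '0' (now at pos=4)
pos=5: emit RPAREN ')'
pos=7: emit NUM '100' (now at pos=10)
pos=11: emit NUM '1' (now at pos=12)
DONE. 5 tokens: [NUM, NUM, RPAREN, NUM, NUM]
Position 5: char is ')' -> RPAREN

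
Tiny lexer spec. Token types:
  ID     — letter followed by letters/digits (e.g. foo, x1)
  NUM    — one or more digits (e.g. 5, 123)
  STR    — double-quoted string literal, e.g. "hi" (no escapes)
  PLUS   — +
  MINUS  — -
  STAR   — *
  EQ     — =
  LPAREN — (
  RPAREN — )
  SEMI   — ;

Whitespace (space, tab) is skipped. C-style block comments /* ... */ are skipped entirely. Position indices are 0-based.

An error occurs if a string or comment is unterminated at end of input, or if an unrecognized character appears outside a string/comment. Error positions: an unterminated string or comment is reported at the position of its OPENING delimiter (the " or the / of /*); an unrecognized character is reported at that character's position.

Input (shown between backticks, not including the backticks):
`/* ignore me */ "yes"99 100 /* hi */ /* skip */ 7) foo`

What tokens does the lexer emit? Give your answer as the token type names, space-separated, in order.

Answer: STR NUM NUM NUM RPAREN ID

Derivation:
pos=0: enter COMMENT mode (saw '/*')
exit COMMENT mode (now at pos=15)
pos=16: enter STRING mode
pos=16: emit STR "yes" (now at pos=21)
pos=21: emit NUM '99' (now at pos=23)
pos=24: emit NUM '100' (now at pos=27)
pos=28: enter COMMENT mode (saw '/*')
exit COMMENT mode (now at pos=36)
pos=37: enter COMMENT mode (saw '/*')
exit COMMENT mode (now at pos=47)
pos=48: emit NUM '7' (now at pos=49)
pos=49: emit RPAREN ')'
pos=51: emit ID 'foo' (now at pos=54)
DONE. 6 tokens: [STR, NUM, NUM, NUM, RPAREN, ID]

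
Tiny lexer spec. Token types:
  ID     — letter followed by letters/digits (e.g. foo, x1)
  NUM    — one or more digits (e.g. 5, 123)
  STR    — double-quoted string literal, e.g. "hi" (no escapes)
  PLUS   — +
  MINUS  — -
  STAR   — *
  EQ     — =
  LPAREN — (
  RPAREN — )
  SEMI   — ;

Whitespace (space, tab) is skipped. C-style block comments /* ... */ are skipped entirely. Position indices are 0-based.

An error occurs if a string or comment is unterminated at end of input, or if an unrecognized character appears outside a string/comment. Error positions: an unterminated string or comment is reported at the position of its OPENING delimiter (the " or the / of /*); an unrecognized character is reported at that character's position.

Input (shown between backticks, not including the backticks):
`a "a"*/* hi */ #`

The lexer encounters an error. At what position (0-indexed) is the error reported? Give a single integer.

pos=0: emit ID 'a' (now at pos=1)
pos=2: enter STRING mode
pos=2: emit STR "a" (now at pos=5)
pos=5: emit STAR '*'
pos=6: enter COMMENT mode (saw '/*')
exit COMMENT mode (now at pos=14)
pos=15: ERROR — unrecognized char '#'

Answer: 15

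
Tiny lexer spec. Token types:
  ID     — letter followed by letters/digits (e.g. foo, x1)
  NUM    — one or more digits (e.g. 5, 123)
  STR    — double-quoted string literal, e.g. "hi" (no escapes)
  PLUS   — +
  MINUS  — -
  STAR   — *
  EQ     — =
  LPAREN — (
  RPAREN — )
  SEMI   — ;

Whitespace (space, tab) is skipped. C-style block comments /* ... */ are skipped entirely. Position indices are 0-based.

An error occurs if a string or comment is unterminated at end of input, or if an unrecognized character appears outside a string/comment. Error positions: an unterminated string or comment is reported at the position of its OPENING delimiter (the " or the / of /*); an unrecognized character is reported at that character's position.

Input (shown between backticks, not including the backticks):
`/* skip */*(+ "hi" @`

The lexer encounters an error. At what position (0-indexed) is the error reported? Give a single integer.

pos=0: enter COMMENT mode (saw '/*')
exit COMMENT mode (now at pos=10)
pos=10: emit STAR '*'
pos=11: emit LPAREN '('
pos=12: emit PLUS '+'
pos=14: enter STRING mode
pos=14: emit STR "hi" (now at pos=18)
pos=19: ERROR — unrecognized char '@'

Answer: 19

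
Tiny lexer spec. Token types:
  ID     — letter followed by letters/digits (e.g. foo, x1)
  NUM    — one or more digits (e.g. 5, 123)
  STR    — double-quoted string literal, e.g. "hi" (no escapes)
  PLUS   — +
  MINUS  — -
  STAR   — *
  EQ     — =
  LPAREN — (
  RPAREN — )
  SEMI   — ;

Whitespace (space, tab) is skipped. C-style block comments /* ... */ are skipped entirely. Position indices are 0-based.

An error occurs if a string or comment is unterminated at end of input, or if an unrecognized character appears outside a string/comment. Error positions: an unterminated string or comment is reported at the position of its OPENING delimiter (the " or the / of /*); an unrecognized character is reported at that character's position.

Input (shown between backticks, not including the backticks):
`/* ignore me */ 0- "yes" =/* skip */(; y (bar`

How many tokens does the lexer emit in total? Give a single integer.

Answer: 9

Derivation:
pos=0: enter COMMENT mode (saw '/*')
exit COMMENT mode (now at pos=15)
pos=16: emit NUM '0' (now at pos=17)
pos=17: emit MINUS '-'
pos=19: enter STRING mode
pos=19: emit STR "yes" (now at pos=24)
pos=25: emit EQ '='
pos=26: enter COMMENT mode (saw '/*')
exit COMMENT mode (now at pos=36)
pos=36: emit LPAREN '('
pos=37: emit SEMI ';'
pos=39: emit ID 'y' (now at pos=40)
pos=41: emit LPAREN '('
pos=42: emit ID 'bar' (now at pos=45)
DONE. 9 tokens: [NUM, MINUS, STR, EQ, LPAREN, SEMI, ID, LPAREN, ID]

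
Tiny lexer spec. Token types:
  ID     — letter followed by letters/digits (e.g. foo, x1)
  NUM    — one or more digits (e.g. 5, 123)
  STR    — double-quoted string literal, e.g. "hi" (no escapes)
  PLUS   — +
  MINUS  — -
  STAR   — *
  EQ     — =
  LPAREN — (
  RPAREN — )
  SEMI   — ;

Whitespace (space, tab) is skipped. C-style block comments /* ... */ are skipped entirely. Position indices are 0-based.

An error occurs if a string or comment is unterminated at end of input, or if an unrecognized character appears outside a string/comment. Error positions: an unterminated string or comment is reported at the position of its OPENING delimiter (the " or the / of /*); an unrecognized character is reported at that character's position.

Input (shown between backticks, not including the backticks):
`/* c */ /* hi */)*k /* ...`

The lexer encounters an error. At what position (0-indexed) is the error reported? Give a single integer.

Answer: 20

Derivation:
pos=0: enter COMMENT mode (saw '/*')
exit COMMENT mode (now at pos=7)
pos=8: enter COMMENT mode (saw '/*')
exit COMMENT mode (now at pos=16)
pos=16: emit RPAREN ')'
pos=17: emit STAR '*'
pos=18: emit ID 'k' (now at pos=19)
pos=20: enter COMMENT mode (saw '/*')
pos=20: ERROR — unterminated comment (reached EOF)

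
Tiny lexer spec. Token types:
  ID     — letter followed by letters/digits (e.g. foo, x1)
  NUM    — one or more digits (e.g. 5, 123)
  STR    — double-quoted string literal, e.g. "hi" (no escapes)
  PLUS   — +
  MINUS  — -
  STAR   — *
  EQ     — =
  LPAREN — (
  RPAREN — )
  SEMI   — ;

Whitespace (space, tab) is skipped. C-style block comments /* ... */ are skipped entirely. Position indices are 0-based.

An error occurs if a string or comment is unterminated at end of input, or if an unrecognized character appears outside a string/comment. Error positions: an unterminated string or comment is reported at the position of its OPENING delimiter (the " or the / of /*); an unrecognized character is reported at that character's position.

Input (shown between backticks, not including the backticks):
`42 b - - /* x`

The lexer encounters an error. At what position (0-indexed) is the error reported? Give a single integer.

Answer: 9

Derivation:
pos=0: emit NUM '42' (now at pos=2)
pos=3: emit ID 'b' (now at pos=4)
pos=5: emit MINUS '-'
pos=7: emit MINUS '-'
pos=9: enter COMMENT mode (saw '/*')
pos=9: ERROR — unterminated comment (reached EOF)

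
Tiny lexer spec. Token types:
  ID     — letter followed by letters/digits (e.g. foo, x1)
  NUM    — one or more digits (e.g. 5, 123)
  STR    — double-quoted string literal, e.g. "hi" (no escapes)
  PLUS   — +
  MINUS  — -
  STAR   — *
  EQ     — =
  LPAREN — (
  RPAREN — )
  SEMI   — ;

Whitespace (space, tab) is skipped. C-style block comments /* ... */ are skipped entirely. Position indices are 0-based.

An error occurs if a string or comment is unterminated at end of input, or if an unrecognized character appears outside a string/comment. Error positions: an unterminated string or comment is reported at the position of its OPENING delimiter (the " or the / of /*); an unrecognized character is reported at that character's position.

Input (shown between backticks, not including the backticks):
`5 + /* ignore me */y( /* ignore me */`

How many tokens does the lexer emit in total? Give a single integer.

Answer: 4

Derivation:
pos=0: emit NUM '5' (now at pos=1)
pos=2: emit PLUS '+'
pos=4: enter COMMENT mode (saw '/*')
exit COMMENT mode (now at pos=19)
pos=19: emit ID 'y' (now at pos=20)
pos=20: emit LPAREN '('
pos=22: enter COMMENT mode (saw '/*')
exit COMMENT mode (now at pos=37)
DONE. 4 tokens: [NUM, PLUS, ID, LPAREN]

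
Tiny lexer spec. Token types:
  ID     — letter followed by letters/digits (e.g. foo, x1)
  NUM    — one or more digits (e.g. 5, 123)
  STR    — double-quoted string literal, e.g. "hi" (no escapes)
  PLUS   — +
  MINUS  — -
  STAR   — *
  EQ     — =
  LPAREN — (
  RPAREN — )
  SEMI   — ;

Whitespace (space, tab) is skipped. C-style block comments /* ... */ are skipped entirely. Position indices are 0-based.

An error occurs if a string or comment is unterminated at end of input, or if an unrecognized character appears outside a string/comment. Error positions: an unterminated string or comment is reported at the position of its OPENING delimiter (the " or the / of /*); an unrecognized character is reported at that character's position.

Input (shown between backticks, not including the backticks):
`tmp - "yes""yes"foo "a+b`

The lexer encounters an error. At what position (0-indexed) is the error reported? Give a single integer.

pos=0: emit ID 'tmp' (now at pos=3)
pos=4: emit MINUS '-'
pos=6: enter STRING mode
pos=6: emit STR "yes" (now at pos=11)
pos=11: enter STRING mode
pos=11: emit STR "yes" (now at pos=16)
pos=16: emit ID 'foo' (now at pos=19)
pos=20: enter STRING mode
pos=20: ERROR — unterminated string

Answer: 20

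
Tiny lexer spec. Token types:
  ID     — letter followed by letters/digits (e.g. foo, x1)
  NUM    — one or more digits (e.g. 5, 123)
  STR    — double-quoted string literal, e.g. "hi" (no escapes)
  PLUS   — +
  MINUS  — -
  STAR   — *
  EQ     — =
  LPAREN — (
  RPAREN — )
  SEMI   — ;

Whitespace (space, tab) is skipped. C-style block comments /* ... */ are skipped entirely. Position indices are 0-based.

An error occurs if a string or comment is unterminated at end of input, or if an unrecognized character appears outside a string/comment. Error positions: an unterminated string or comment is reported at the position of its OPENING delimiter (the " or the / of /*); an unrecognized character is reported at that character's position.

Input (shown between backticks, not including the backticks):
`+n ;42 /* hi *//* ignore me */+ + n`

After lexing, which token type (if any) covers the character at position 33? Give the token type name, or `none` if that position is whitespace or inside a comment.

pos=0: emit PLUS '+'
pos=1: emit ID 'n' (now at pos=2)
pos=3: emit SEMI ';'
pos=4: emit NUM '42' (now at pos=6)
pos=7: enter COMMENT mode (saw '/*')
exit COMMENT mode (now at pos=15)
pos=15: enter COMMENT mode (saw '/*')
exit COMMENT mode (now at pos=30)
pos=30: emit PLUS '+'
pos=32: emit PLUS '+'
pos=34: emit ID 'n' (now at pos=35)
DONE. 7 tokens: [PLUS, ID, SEMI, NUM, PLUS, PLUS, ID]
Position 33: char is ' ' -> none

Answer: none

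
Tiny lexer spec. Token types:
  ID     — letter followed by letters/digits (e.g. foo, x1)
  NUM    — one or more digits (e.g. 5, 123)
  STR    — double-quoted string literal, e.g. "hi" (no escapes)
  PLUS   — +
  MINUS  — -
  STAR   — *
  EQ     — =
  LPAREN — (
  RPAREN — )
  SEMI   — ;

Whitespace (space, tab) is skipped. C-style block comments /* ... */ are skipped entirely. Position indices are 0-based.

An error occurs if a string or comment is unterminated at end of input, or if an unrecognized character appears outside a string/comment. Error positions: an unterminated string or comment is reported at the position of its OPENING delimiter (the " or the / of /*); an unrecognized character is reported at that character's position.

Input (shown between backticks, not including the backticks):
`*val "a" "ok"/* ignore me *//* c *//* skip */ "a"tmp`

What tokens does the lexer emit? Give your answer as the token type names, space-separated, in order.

pos=0: emit STAR '*'
pos=1: emit ID 'val' (now at pos=4)
pos=5: enter STRING mode
pos=5: emit STR "a" (now at pos=8)
pos=9: enter STRING mode
pos=9: emit STR "ok" (now at pos=13)
pos=13: enter COMMENT mode (saw '/*')
exit COMMENT mode (now at pos=28)
pos=28: enter COMMENT mode (saw '/*')
exit COMMENT mode (now at pos=35)
pos=35: enter COMMENT mode (saw '/*')
exit COMMENT mode (now at pos=45)
pos=46: enter STRING mode
pos=46: emit STR "a" (now at pos=49)
pos=49: emit ID 'tmp' (now at pos=52)
DONE. 6 tokens: [STAR, ID, STR, STR, STR, ID]

Answer: STAR ID STR STR STR ID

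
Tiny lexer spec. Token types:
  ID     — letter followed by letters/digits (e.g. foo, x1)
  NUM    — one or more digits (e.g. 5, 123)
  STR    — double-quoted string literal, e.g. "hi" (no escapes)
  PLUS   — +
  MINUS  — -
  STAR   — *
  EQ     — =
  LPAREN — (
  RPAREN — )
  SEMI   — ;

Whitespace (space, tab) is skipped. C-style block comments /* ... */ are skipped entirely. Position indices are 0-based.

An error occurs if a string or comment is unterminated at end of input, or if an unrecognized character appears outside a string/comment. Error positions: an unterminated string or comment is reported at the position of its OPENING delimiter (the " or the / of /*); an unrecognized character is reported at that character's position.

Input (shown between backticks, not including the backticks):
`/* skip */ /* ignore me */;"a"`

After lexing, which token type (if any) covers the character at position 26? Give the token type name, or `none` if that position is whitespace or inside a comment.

pos=0: enter COMMENT mode (saw '/*')
exit COMMENT mode (now at pos=10)
pos=11: enter COMMENT mode (saw '/*')
exit COMMENT mode (now at pos=26)
pos=26: emit SEMI ';'
pos=27: enter STRING mode
pos=27: emit STR "a" (now at pos=30)
DONE. 2 tokens: [SEMI, STR]
Position 26: char is ';' -> SEMI

Answer: SEMI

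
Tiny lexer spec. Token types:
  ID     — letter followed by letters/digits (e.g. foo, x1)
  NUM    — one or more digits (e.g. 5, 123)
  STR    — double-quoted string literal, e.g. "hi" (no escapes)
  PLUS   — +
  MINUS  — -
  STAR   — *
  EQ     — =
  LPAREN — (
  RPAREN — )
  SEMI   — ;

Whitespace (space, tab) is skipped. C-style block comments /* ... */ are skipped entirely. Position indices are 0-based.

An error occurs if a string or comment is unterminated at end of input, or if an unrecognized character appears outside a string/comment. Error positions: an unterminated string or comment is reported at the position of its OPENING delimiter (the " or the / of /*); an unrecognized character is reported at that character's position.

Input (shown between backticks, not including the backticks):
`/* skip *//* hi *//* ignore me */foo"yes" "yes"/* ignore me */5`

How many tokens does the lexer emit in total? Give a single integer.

pos=0: enter COMMENT mode (saw '/*')
exit COMMENT mode (now at pos=10)
pos=10: enter COMMENT mode (saw '/*')
exit COMMENT mode (now at pos=18)
pos=18: enter COMMENT mode (saw '/*')
exit COMMENT mode (now at pos=33)
pos=33: emit ID 'foo' (now at pos=36)
pos=36: enter STRING mode
pos=36: emit STR "yes" (now at pos=41)
pos=42: enter STRING mode
pos=42: emit STR "yes" (now at pos=47)
pos=47: enter COMMENT mode (saw '/*')
exit COMMENT mode (now at pos=62)
pos=62: emit NUM '5' (now at pos=63)
DONE. 4 tokens: [ID, STR, STR, NUM]

Answer: 4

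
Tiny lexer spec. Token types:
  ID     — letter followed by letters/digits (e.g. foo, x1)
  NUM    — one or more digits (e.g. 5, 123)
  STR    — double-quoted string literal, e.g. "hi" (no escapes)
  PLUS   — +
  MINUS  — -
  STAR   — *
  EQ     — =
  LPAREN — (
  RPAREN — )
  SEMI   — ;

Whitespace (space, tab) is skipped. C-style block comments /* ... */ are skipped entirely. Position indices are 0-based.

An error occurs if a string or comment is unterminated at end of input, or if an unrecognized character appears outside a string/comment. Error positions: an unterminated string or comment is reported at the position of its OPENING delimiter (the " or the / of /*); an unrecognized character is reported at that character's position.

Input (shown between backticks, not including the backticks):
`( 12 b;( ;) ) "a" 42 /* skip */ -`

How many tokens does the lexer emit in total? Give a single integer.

pos=0: emit LPAREN '('
pos=2: emit NUM '12' (now at pos=4)
pos=5: emit ID 'b' (now at pos=6)
pos=6: emit SEMI ';'
pos=7: emit LPAREN '('
pos=9: emit SEMI ';'
pos=10: emit RPAREN ')'
pos=12: emit RPAREN ')'
pos=14: enter STRING mode
pos=14: emit STR "a" (now at pos=17)
pos=18: emit NUM '42' (now at pos=20)
pos=21: enter COMMENT mode (saw '/*')
exit COMMENT mode (now at pos=31)
pos=32: emit MINUS '-'
DONE. 11 tokens: [LPAREN, NUM, ID, SEMI, LPAREN, SEMI, RPAREN, RPAREN, STR, NUM, MINUS]

Answer: 11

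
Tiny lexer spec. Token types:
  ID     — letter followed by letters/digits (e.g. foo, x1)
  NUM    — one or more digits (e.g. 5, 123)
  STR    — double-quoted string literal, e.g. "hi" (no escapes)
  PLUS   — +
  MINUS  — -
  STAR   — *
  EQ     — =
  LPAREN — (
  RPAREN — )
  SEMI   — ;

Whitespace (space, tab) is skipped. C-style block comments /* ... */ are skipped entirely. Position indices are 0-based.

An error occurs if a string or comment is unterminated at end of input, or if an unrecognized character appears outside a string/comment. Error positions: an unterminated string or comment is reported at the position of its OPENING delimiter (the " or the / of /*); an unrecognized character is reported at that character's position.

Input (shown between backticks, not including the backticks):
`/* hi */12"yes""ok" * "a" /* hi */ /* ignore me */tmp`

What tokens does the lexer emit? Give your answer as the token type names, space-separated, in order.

Answer: NUM STR STR STAR STR ID

Derivation:
pos=0: enter COMMENT mode (saw '/*')
exit COMMENT mode (now at pos=8)
pos=8: emit NUM '12' (now at pos=10)
pos=10: enter STRING mode
pos=10: emit STR "yes" (now at pos=15)
pos=15: enter STRING mode
pos=15: emit STR "ok" (now at pos=19)
pos=20: emit STAR '*'
pos=22: enter STRING mode
pos=22: emit STR "a" (now at pos=25)
pos=26: enter COMMENT mode (saw '/*')
exit COMMENT mode (now at pos=34)
pos=35: enter COMMENT mode (saw '/*')
exit COMMENT mode (now at pos=50)
pos=50: emit ID 'tmp' (now at pos=53)
DONE. 6 tokens: [NUM, STR, STR, STAR, STR, ID]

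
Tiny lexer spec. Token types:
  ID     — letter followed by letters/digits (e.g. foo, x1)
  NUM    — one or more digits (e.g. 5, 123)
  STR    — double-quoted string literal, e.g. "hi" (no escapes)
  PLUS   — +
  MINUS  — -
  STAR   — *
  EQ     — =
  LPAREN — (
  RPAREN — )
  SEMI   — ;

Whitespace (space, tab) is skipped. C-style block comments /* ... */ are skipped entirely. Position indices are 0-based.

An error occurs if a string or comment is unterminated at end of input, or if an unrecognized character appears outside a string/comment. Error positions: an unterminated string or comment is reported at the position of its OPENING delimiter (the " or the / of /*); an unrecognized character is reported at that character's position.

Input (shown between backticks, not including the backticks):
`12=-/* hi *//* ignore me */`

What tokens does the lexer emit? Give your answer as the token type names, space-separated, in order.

pos=0: emit NUM '12' (now at pos=2)
pos=2: emit EQ '='
pos=3: emit MINUS '-'
pos=4: enter COMMENT mode (saw '/*')
exit COMMENT mode (now at pos=12)
pos=12: enter COMMENT mode (saw '/*')
exit COMMENT mode (now at pos=27)
DONE. 3 tokens: [NUM, EQ, MINUS]

Answer: NUM EQ MINUS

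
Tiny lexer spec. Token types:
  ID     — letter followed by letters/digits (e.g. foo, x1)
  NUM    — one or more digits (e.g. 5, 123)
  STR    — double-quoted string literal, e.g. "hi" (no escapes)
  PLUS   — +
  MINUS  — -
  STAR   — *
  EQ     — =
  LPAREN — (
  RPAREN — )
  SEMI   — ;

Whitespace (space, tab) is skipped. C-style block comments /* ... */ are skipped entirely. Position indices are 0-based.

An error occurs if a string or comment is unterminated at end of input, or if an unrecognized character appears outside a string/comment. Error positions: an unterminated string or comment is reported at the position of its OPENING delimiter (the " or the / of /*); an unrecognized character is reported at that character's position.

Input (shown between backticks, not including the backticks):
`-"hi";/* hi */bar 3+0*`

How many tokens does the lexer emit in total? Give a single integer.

pos=0: emit MINUS '-'
pos=1: enter STRING mode
pos=1: emit STR "hi" (now at pos=5)
pos=5: emit SEMI ';'
pos=6: enter COMMENT mode (saw '/*')
exit COMMENT mode (now at pos=14)
pos=14: emit ID 'bar' (now at pos=17)
pos=18: emit NUM '3' (now at pos=19)
pos=19: emit PLUS '+'
pos=20: emit NUM '0' (now at pos=21)
pos=21: emit STAR '*'
DONE. 8 tokens: [MINUS, STR, SEMI, ID, NUM, PLUS, NUM, STAR]

Answer: 8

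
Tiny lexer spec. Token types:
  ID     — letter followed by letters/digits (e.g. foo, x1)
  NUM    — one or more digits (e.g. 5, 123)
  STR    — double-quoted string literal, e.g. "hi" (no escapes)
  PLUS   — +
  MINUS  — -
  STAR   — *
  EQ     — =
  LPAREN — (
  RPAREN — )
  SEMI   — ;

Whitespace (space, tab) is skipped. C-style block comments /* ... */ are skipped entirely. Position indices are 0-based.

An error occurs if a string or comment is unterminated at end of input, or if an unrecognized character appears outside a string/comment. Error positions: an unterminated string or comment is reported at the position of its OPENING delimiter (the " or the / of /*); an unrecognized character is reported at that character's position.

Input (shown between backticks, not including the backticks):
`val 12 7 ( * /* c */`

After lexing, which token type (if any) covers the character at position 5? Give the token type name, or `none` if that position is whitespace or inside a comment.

Answer: NUM

Derivation:
pos=0: emit ID 'val' (now at pos=3)
pos=4: emit NUM '12' (now at pos=6)
pos=7: emit NUM '7' (now at pos=8)
pos=9: emit LPAREN '('
pos=11: emit STAR '*'
pos=13: enter COMMENT mode (saw '/*')
exit COMMENT mode (now at pos=20)
DONE. 5 tokens: [ID, NUM, NUM, LPAREN, STAR]
Position 5: char is '2' -> NUM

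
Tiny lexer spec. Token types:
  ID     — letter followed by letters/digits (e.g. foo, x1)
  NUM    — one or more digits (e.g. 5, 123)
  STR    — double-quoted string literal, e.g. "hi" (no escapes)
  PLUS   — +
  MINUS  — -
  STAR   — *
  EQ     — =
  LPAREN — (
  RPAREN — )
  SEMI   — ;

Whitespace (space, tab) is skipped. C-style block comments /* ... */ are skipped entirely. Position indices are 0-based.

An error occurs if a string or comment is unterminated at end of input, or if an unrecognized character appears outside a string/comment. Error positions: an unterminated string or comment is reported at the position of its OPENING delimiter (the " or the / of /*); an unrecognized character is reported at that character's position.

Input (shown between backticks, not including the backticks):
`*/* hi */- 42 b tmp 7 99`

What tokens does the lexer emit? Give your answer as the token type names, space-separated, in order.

pos=0: emit STAR '*'
pos=1: enter COMMENT mode (saw '/*')
exit COMMENT mode (now at pos=9)
pos=9: emit MINUS '-'
pos=11: emit NUM '42' (now at pos=13)
pos=14: emit ID 'b' (now at pos=15)
pos=16: emit ID 'tmp' (now at pos=19)
pos=20: emit NUM '7' (now at pos=21)
pos=22: emit NUM '99' (now at pos=24)
DONE. 7 tokens: [STAR, MINUS, NUM, ID, ID, NUM, NUM]

Answer: STAR MINUS NUM ID ID NUM NUM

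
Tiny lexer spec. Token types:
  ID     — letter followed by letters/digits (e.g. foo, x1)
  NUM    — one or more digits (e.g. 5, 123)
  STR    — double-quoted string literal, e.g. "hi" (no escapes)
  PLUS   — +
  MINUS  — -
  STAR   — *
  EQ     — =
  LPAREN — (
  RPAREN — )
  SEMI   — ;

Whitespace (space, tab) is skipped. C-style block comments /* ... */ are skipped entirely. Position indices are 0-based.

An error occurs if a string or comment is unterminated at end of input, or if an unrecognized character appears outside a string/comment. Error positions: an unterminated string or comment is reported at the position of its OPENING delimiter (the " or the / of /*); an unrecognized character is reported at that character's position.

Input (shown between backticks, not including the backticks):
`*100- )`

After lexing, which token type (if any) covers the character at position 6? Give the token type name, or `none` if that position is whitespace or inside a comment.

Answer: RPAREN

Derivation:
pos=0: emit STAR '*'
pos=1: emit NUM '100' (now at pos=4)
pos=4: emit MINUS '-'
pos=6: emit RPAREN ')'
DONE. 4 tokens: [STAR, NUM, MINUS, RPAREN]
Position 6: char is ')' -> RPAREN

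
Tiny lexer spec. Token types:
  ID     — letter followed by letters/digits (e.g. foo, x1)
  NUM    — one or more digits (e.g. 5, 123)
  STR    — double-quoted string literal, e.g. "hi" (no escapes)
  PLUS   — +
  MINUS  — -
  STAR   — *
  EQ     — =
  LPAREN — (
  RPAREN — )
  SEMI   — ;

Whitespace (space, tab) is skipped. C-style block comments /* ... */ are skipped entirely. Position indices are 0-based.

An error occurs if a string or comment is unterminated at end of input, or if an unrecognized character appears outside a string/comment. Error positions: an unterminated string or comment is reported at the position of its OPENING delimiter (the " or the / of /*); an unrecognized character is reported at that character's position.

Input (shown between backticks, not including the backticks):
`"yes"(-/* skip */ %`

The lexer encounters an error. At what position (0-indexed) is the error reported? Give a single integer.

Answer: 18

Derivation:
pos=0: enter STRING mode
pos=0: emit STR "yes" (now at pos=5)
pos=5: emit LPAREN '('
pos=6: emit MINUS '-'
pos=7: enter COMMENT mode (saw '/*')
exit COMMENT mode (now at pos=17)
pos=18: ERROR — unrecognized char '%'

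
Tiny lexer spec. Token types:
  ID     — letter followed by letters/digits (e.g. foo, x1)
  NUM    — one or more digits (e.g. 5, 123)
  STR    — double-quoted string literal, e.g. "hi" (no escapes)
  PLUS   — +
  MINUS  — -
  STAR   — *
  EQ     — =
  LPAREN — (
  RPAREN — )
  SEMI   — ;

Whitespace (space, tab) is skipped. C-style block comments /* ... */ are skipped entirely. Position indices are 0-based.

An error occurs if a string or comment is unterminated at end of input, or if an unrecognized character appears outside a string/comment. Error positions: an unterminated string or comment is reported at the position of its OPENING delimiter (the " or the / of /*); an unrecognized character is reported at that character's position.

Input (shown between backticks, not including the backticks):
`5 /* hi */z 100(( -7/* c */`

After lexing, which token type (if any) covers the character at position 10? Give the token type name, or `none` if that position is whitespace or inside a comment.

Answer: ID

Derivation:
pos=0: emit NUM '5' (now at pos=1)
pos=2: enter COMMENT mode (saw '/*')
exit COMMENT mode (now at pos=10)
pos=10: emit ID 'z' (now at pos=11)
pos=12: emit NUM '100' (now at pos=15)
pos=15: emit LPAREN '('
pos=16: emit LPAREN '('
pos=18: emit MINUS '-'
pos=19: emit NUM '7' (now at pos=20)
pos=20: enter COMMENT mode (saw '/*')
exit COMMENT mode (now at pos=27)
DONE. 7 tokens: [NUM, ID, NUM, LPAREN, LPAREN, MINUS, NUM]
Position 10: char is 'z' -> ID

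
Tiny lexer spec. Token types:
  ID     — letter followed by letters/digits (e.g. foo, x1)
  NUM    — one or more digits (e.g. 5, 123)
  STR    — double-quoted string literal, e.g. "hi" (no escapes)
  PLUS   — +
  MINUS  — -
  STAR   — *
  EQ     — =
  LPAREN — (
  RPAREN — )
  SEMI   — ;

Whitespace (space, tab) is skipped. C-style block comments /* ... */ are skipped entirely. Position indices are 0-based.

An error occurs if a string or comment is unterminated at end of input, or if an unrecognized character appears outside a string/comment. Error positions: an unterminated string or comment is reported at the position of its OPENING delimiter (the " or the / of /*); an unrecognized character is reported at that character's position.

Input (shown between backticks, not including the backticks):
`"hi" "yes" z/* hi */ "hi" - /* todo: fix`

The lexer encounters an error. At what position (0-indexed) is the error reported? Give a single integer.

pos=0: enter STRING mode
pos=0: emit STR "hi" (now at pos=4)
pos=5: enter STRING mode
pos=5: emit STR "yes" (now at pos=10)
pos=11: emit ID 'z' (now at pos=12)
pos=12: enter COMMENT mode (saw '/*')
exit COMMENT mode (now at pos=20)
pos=21: enter STRING mode
pos=21: emit STR "hi" (now at pos=25)
pos=26: emit MINUS '-'
pos=28: enter COMMENT mode (saw '/*')
pos=28: ERROR — unterminated comment (reached EOF)

Answer: 28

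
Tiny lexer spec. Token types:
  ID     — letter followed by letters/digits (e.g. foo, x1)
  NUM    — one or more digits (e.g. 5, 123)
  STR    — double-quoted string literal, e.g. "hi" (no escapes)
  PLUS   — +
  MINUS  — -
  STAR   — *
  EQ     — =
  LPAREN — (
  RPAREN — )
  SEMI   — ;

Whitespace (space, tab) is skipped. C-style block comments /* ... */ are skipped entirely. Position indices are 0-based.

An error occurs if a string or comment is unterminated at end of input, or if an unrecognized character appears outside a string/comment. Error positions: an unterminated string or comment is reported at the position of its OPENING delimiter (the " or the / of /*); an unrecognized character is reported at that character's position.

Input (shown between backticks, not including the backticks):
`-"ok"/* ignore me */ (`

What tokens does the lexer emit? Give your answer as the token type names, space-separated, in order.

pos=0: emit MINUS '-'
pos=1: enter STRING mode
pos=1: emit STR "ok" (now at pos=5)
pos=5: enter COMMENT mode (saw '/*')
exit COMMENT mode (now at pos=20)
pos=21: emit LPAREN '('
DONE. 3 tokens: [MINUS, STR, LPAREN]

Answer: MINUS STR LPAREN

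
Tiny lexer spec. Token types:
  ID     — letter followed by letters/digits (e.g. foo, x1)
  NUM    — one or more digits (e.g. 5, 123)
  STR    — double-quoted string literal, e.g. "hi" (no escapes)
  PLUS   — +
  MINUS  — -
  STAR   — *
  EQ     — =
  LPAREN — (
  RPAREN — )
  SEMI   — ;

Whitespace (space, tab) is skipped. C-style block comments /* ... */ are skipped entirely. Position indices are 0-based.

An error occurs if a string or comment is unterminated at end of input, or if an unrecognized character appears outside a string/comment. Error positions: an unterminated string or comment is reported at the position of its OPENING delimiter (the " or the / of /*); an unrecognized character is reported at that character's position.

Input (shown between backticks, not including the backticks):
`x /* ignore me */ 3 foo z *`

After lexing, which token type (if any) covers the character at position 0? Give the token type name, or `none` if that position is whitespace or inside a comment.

pos=0: emit ID 'x' (now at pos=1)
pos=2: enter COMMENT mode (saw '/*')
exit COMMENT mode (now at pos=17)
pos=18: emit NUM '3' (now at pos=19)
pos=20: emit ID 'foo' (now at pos=23)
pos=24: emit ID 'z' (now at pos=25)
pos=26: emit STAR '*'
DONE. 5 tokens: [ID, NUM, ID, ID, STAR]
Position 0: char is 'x' -> ID

Answer: ID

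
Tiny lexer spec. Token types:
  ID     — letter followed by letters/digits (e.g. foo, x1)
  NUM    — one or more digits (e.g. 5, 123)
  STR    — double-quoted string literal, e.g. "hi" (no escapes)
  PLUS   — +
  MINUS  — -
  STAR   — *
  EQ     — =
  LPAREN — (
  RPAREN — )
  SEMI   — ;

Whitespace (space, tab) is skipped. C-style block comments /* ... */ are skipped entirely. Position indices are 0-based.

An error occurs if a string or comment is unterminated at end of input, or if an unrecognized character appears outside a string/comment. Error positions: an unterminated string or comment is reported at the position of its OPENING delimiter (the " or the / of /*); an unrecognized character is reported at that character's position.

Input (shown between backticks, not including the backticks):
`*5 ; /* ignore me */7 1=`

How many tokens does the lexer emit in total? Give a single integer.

pos=0: emit STAR '*'
pos=1: emit NUM '5' (now at pos=2)
pos=3: emit SEMI ';'
pos=5: enter COMMENT mode (saw '/*')
exit COMMENT mode (now at pos=20)
pos=20: emit NUM '7' (now at pos=21)
pos=22: emit NUM '1' (now at pos=23)
pos=23: emit EQ '='
DONE. 6 tokens: [STAR, NUM, SEMI, NUM, NUM, EQ]

Answer: 6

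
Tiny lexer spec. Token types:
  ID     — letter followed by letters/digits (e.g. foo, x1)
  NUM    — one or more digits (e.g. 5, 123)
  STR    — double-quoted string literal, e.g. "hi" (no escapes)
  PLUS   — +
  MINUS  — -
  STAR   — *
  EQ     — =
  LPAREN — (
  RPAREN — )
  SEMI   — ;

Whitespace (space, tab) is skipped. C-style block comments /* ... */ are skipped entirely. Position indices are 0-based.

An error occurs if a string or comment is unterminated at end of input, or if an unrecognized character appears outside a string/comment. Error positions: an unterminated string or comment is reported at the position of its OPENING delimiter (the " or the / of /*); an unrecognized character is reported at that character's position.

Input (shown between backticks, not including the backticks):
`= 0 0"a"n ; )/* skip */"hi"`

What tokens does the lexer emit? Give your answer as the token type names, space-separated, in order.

pos=0: emit EQ '='
pos=2: emit NUM '0' (now at pos=3)
pos=4: emit NUM '0' (now at pos=5)
pos=5: enter STRING mode
pos=5: emit STR "a" (now at pos=8)
pos=8: emit ID 'n' (now at pos=9)
pos=10: emit SEMI ';'
pos=12: emit RPAREN ')'
pos=13: enter COMMENT mode (saw '/*')
exit COMMENT mode (now at pos=23)
pos=23: enter STRING mode
pos=23: emit STR "hi" (now at pos=27)
DONE. 8 tokens: [EQ, NUM, NUM, STR, ID, SEMI, RPAREN, STR]

Answer: EQ NUM NUM STR ID SEMI RPAREN STR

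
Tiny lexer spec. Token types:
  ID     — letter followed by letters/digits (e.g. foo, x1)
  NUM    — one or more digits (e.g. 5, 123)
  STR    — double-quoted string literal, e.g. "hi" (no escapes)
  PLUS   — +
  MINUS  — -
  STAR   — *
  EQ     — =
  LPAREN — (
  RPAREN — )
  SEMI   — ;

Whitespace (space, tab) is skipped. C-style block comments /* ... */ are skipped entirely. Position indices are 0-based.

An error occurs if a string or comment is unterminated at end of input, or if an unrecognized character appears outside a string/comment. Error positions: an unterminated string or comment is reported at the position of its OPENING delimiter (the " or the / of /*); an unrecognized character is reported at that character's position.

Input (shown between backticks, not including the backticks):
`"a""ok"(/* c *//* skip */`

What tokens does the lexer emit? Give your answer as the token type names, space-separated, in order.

pos=0: enter STRING mode
pos=0: emit STR "a" (now at pos=3)
pos=3: enter STRING mode
pos=3: emit STR "ok" (now at pos=7)
pos=7: emit LPAREN '('
pos=8: enter COMMENT mode (saw '/*')
exit COMMENT mode (now at pos=15)
pos=15: enter COMMENT mode (saw '/*')
exit COMMENT mode (now at pos=25)
DONE. 3 tokens: [STR, STR, LPAREN]

Answer: STR STR LPAREN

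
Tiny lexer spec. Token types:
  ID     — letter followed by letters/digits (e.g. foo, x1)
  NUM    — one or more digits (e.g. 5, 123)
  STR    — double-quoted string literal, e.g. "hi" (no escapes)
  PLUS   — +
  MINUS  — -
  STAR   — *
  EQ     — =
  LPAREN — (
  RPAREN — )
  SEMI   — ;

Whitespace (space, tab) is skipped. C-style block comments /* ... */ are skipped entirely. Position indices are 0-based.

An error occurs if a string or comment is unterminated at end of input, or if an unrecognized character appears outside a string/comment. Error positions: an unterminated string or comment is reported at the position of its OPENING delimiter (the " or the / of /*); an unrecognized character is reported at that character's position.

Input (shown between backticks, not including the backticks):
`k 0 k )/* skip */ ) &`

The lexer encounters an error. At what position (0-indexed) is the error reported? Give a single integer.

Answer: 20

Derivation:
pos=0: emit ID 'k' (now at pos=1)
pos=2: emit NUM '0' (now at pos=3)
pos=4: emit ID 'k' (now at pos=5)
pos=6: emit RPAREN ')'
pos=7: enter COMMENT mode (saw '/*')
exit COMMENT mode (now at pos=17)
pos=18: emit RPAREN ')'
pos=20: ERROR — unrecognized char '&'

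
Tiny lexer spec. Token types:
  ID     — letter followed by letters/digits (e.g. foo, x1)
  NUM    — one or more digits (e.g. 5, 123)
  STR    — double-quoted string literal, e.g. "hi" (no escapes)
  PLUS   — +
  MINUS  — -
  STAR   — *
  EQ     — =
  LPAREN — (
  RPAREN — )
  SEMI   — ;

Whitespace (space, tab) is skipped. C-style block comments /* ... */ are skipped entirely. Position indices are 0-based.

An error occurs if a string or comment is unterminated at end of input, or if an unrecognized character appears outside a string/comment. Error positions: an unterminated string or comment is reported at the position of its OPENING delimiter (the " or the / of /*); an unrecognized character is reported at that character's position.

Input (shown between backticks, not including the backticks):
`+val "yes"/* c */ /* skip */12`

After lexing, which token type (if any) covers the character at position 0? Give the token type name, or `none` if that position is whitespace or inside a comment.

pos=0: emit PLUS '+'
pos=1: emit ID 'val' (now at pos=4)
pos=5: enter STRING mode
pos=5: emit STR "yes" (now at pos=10)
pos=10: enter COMMENT mode (saw '/*')
exit COMMENT mode (now at pos=17)
pos=18: enter COMMENT mode (saw '/*')
exit COMMENT mode (now at pos=28)
pos=28: emit NUM '12' (now at pos=30)
DONE. 4 tokens: [PLUS, ID, STR, NUM]
Position 0: char is '+' -> PLUS

Answer: PLUS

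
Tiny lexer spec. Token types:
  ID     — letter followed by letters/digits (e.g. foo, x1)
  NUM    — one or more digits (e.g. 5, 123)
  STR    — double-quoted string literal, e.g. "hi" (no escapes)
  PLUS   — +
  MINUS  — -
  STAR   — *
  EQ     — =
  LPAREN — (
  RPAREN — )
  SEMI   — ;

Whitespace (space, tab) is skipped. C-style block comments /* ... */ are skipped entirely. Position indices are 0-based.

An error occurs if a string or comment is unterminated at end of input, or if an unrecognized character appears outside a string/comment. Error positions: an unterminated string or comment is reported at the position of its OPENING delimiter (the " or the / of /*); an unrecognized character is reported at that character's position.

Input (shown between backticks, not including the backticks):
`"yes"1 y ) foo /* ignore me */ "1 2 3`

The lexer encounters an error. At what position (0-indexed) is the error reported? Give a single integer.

pos=0: enter STRING mode
pos=0: emit STR "yes" (now at pos=5)
pos=5: emit NUM '1' (now at pos=6)
pos=7: emit ID 'y' (now at pos=8)
pos=9: emit RPAREN ')'
pos=11: emit ID 'foo' (now at pos=14)
pos=15: enter COMMENT mode (saw '/*')
exit COMMENT mode (now at pos=30)
pos=31: enter STRING mode
pos=31: ERROR — unterminated string

Answer: 31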